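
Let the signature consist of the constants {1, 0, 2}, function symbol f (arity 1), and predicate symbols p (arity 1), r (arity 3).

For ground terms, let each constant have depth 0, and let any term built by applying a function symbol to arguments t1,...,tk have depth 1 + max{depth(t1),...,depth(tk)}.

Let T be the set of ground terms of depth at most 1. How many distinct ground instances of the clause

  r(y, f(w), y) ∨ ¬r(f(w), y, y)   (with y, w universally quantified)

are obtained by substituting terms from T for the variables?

Ground terms of depth ≤ 1:
  Let N_k = |{terms of depth ≤ k}|. Then N_0 = 3 and N_k = 3 + N_{k-1} for k ≥ 1 (one summand per function symbol, arity giving the exponent).
  N_0 = 3
  N_1 = 3 + 3 = 6
  Explicitly: 1, 0, 2, f(1), f(0), f(2).
So there are 6 ground terms available for substitution.
Each of y, w ranges independently over the available ground terms, and distinct assignments produce distinct instances.
Number of ground instances = 6^2 = 36.

36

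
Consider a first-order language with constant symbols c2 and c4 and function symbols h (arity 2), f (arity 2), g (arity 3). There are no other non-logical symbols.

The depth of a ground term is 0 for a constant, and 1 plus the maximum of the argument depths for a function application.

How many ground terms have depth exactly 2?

6464

Let N_k = |{terms of depth ≤ k}|. Then N_0 = 2 and N_k = 2 + N_{k-1}^2 + N_{k-1}^2 + N_{k-1}^3 for k ≥ 1 (one summand per function symbol, arity giving the exponent).
N_0 = 2
N_1 = 2 + 2^2 + 2^2 + 2^3 = 18
N_2 = 2 + 18^2 + 18^2 + 18^3 = 6482
Terms of depth exactly 2: N_2 − N_1 = 6482 − 18 = 6464.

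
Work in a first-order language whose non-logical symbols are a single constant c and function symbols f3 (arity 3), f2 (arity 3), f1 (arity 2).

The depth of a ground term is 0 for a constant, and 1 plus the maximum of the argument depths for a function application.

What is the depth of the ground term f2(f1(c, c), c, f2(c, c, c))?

2

depth(f1(c, c)) = 1 + max(0, 0) = 1
depth(f2(c, c, c)) = 1 + max(0, 0, 0) = 1
depth(f2(f1(c, c), c, f2(c, c, c))) = 1 + max(1, 0, 1) = 2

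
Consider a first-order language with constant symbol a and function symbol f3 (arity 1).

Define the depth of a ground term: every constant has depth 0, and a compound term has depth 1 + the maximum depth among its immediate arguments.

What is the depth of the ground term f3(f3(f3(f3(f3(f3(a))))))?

depth(f3(a)) = 1 + depth(a) = 1 + 0 = 1
depth(f3(f3(a))) = 1 + depth(f3(a)) = 1 + 1 = 2
depth(f3(f3(f3(a)))) = 1 + depth(f3(f3(a))) = 1 + 2 = 3
depth(f3(f3(f3(f3(a))))) = 1 + depth(f3(f3(f3(a)))) = 1 + 3 = 4
depth(f3(f3(f3(f3(f3(a)))))) = 1 + depth(f3(f3(f3(f3(a))))) = 1 + 4 = 5
depth(f3(f3(f3(f3(f3(f3(a))))))) = 1 + depth(f3(f3(f3(f3(f3(a)))))) = 1 + 5 = 6

6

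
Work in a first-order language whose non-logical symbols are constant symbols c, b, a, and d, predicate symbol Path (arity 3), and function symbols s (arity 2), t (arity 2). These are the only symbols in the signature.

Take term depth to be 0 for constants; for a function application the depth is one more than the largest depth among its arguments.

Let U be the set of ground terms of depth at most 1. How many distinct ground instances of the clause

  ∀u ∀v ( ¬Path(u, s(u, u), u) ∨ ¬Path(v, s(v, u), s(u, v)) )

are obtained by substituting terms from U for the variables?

1296

Ground terms of depth ≤ 1:
  Count level by level. With function symbols s/2, t/2, the terms of depth ≤ k are the 4 constants together with each function applied to depth-≤(k−1) tuples, so N_k = 4 + N_{k-1}^2 + N_{k-1}^2.
  N_0 = 4
  N_1 = 4 + 4^2 + 4^2 = 36
So there are 36 ground terms available for substitution.
Each of u, v ranges independently over the available ground terms, and distinct assignments produce distinct instances.
Number of ground instances = 36^2 = 1296.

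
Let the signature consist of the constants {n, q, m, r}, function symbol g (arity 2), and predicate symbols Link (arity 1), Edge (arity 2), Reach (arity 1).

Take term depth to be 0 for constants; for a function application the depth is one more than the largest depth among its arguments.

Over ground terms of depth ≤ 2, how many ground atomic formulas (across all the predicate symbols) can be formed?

164024

First count ground terms of depth ≤ 2.
If N_k denotes the number of depth-≤k ground terms, the 4 constants give N_0 = 4, and each function symbol of arity r contributes N_{k-1}^r new terms at level k: N_k = 4 + N_{k-1}^2.
N_0 = 4
N_1 = 4 + 4^2 = 20
N_2 = 4 + 20^2 = 404
So |H| = 404.
A ground atom is a predicate applied to a tuple of terms from H, so the count is the sum over predicates of |H|^arity:
  Link: 404;  Edge: 404^2 = 163216;  Reach: 404
Total ground atoms: 404 + 163216 + 404 = 164024.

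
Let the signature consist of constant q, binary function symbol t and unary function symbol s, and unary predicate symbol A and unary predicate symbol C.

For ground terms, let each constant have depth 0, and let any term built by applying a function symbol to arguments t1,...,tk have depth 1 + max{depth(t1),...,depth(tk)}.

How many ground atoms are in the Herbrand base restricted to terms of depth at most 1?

First count ground terms of depth ≤ 1.
Write N_k for the number of ground terms of depth ≤ k. A term of depth ≤ k is either a constant or a function symbol applied to arguments of depth ≤ k−1, so N_k = 1 + N_{k-1}^2 + N_{k-1}.
N_0 = 1
N_1 = 1 + 1^2 + 1 = 3
Explicitly: q, t(q, q), s(q).
So |H| = 3.
A ground atom is a predicate applied to a tuple of terms from H, so the count is the sum over predicates of |H|^arity:
  A: 3;  C: 3
Total ground atoms: 3 + 3 = 6.

6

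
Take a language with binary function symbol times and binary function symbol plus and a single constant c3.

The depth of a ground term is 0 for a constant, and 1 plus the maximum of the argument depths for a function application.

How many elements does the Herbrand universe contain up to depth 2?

Write N_k for the number of ground terms of depth ≤ k. A term of depth ≤ k is either a constant or a function symbol applied to arguments of depth ≤ k−1, so N_k = 1 + N_{k-1}^2 + N_{k-1}^2.
N_0 = 1
N_1 = 1 + 1^2 + 1^2 = 3
N_2 = 1 + 3^2 + 3^2 = 19

19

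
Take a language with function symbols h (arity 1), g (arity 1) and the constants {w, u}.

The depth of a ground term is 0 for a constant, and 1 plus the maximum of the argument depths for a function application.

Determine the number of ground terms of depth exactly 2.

8

Let N_k count ground terms of depth at most k. Each non-constant term of depth ≤ k is some function symbol applied to depth-≤(k−1) arguments, giving N_k = 2 + N_{k-1} + N_{k-1}.
N_0 = 2
N_1 = 2 + 2 + 2 = 6
N_2 = 2 + 6 + 6 = 14
Terms of depth exactly 2: N_2 − N_1 = 14 − 6 = 8.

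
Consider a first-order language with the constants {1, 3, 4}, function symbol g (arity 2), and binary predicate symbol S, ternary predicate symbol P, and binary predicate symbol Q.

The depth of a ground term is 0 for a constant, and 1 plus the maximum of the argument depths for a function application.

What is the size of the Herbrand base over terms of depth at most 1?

2016

First count ground terms of depth ≤ 1.
Let N_k count ground terms of depth at most k. Each non-constant term of depth ≤ k is some function symbol applied to depth-≤(k−1) arguments, giving N_k = 3 + N_{k-1}^2.
N_0 = 3
N_1 = 3 + 3^2 = 12
Explicitly: 1, 3, 4, g(1, 1), g(1, 3), g(1, 4), g(3, 1), g(3, 3), g(3, 4), g(4, 1), g(4, 3), g(4, 4).
So |H| = 12.
For each predicate symbol, the number of ground atoms is |H| raised to its arity; summing:
  S: 12^2 = 144;  P: 12^3 = 1728;  Q: 12^2 = 144
Total ground atoms: 144 + 1728 + 144 = 2016.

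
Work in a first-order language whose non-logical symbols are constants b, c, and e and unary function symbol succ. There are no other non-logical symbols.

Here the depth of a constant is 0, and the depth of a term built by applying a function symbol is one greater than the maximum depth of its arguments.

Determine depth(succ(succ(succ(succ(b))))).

4

depth(succ(b)) = 1 + depth(b) = 1 + 0 = 1
depth(succ(succ(b))) = 1 + depth(succ(b)) = 1 + 1 = 2
depth(succ(succ(succ(b)))) = 1 + depth(succ(succ(b))) = 1 + 2 = 3
depth(succ(succ(succ(succ(b))))) = 1 + depth(succ(succ(succ(b)))) = 1 + 3 = 4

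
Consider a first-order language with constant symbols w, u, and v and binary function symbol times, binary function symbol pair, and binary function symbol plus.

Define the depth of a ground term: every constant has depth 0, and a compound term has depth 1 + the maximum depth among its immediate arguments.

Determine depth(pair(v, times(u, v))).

2

depth(times(u, v)) = 1 + max(0, 0) = 1
depth(pair(v, times(u, v))) = 1 + max(0, 1) = 2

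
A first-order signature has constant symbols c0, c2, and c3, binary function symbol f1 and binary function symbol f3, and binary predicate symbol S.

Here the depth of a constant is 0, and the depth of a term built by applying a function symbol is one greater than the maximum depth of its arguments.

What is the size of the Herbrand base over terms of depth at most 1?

First count ground terms of depth ≤ 1.
If N_k denotes the number of depth-≤k ground terms, the 3 constants give N_0 = 3, and each function symbol of arity r contributes N_{k-1}^r new terms at level k: N_k = 3 + N_{k-1}^2 + N_{k-1}^2.
N_0 = 3
N_1 = 3 + 3^2 + 3^2 = 21
So |H| = 21.
Ground atoms are formed by filling each argument slot of a predicate with a term from H, so an r-ary predicate gives |H|^r atoms:
  S: 21^2 = 441
Total ground atoms: 441.

441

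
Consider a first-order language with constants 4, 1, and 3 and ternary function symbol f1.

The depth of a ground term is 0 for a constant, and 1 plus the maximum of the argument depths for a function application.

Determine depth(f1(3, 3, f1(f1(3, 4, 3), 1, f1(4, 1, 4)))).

depth(f1(3, 4, 3)) = 1 + max(0, 0, 0) = 1
depth(f1(4, 1, 4)) = 1 + max(0, 0, 0) = 1
depth(f1(f1(3, 4, 3), 1, f1(4, 1, 4))) = 1 + max(1, 0, 1) = 2
depth(f1(3, 3, f1(f1(3, 4, 3), 1, f1(4, 1, 4)))) = 1 + max(0, 0, 2) = 3

3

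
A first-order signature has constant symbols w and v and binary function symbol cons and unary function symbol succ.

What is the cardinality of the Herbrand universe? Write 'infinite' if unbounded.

The signature has at least one function symbol (cons, arity 2) and at least one constant (w).
Iterating cons gives infinitely many distinct ground terms: w, cons(w, w), cons(cons(w, w), cons(w, w)), ...
So the Herbrand universe is infinite.

infinite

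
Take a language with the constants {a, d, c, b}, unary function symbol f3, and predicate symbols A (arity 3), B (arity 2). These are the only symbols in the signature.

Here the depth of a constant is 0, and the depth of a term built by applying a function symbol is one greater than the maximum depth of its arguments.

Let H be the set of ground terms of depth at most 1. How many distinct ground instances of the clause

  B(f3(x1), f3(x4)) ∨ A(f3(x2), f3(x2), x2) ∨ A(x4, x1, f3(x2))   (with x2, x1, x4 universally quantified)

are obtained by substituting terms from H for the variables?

Ground terms of depth ≤ 1:
  Count level by level. With function symbols f3/1, the terms of depth ≤ k are the 4 constants together with each function applied to depth-≤(k−1) tuples, so N_k = 4 + N_{k-1}.
  N_0 = 4
  N_1 = 4 + 4 = 8
So there are 8 ground terms available for substitution.
There are 3 variables to instantiate (x2, x1, x4), each occurring in at least one literal, so different choices give different ground instances.
Number of ground instances = 8^3 = 512.

512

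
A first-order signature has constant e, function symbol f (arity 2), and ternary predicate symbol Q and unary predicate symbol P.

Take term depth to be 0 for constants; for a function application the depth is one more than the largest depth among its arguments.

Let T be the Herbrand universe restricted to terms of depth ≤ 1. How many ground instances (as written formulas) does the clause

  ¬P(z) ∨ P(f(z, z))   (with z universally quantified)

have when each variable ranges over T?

2

Ground terms of depth ≤ 1:
  If N_k denotes the number of depth-≤k ground terms, the 1 constant gives N_0 = 1, and each function symbol of arity r contributes N_{k-1}^r new terms at level k: N_k = 1 + N_{k-1}^2.
  N_0 = 1
  N_1 = 1 + 1^2 = 2
So there are 2 ground terms available for substitution.
The variable z ranges independently over the available ground terms, and distinct assignments produce distinct instances.
Number of ground instances = 2.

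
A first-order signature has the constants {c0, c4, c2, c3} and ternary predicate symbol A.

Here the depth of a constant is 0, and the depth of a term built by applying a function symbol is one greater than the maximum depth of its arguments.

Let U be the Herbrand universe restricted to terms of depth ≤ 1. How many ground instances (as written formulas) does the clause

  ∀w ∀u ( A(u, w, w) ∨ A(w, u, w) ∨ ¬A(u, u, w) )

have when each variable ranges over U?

Ground terms of depth ≤ 1:
  With no function symbols every ground term is a constant, so there are exactly 4 ground terms at every depth bound.
  N_0 = 4
  N_1 = 4
So there are 4 ground terms available for substitution.
The clause has 2 distinct variables (w, u), each appearing in the body. In the free term algebra distinct substitutions yield syntactically distinct ground instances.
Number of ground instances = 4^2 = 16.

16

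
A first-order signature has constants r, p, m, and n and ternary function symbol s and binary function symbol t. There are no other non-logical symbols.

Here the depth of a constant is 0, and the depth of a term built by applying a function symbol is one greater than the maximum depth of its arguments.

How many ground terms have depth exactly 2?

599680

Let N_k count ground terms of depth at most k. Each non-constant term of depth ≤ k is some function symbol applied to depth-≤(k−1) arguments, giving N_k = 4 + N_{k-1}^3 + N_{k-1}^2.
N_0 = 4
N_1 = 4 + 4^3 + 4^2 = 84
N_2 = 4 + 84^3 + 84^2 = 599764
Terms of depth exactly 2: N_2 − N_1 = 599764 − 84 = 599680.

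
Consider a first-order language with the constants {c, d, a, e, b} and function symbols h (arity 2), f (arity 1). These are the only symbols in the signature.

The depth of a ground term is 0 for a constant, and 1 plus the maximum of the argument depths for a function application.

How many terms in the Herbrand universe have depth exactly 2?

1230

Count level by level. With function symbols h/2, f/1, the terms of depth ≤ k are the 5 constants together with each function applied to depth-≤(k−1) tuples, so N_k = 5 + N_{k-1}^2 + N_{k-1}.
N_0 = 5
N_1 = 5 + 5^2 + 5 = 35
N_2 = 5 + 35^2 + 35 = 1265
Terms of depth exactly 2: N_2 − N_1 = 1265 − 35 = 1230.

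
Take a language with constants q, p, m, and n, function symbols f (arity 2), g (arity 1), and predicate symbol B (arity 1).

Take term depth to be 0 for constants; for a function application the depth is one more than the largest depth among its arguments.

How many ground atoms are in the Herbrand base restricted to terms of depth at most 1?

24

First count ground terms of depth ≤ 1.
Write N_k for the number of ground terms of depth ≤ k. A term of depth ≤ k is either a constant or a function symbol applied to arguments of depth ≤ k−1, so N_k = 4 + N_{k-1}^2 + N_{k-1}.
N_0 = 4
N_1 = 4 + 4^2 + 4 = 24
So |H| = 24.
Ground atoms are formed by filling each argument slot of a predicate with a term from H, so an r-ary predicate gives |H|^r atoms:
  B: 24
Total ground atoms: 24.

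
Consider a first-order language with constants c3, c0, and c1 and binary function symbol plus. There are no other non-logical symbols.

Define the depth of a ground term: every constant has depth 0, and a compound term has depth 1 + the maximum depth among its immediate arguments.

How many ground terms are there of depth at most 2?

Write N_k for the number of ground terms of depth ≤ k. A term of depth ≤ k is either a constant or a function symbol applied to arguments of depth ≤ k−1, so N_k = 3 + N_{k-1}^2.
N_0 = 3
N_1 = 3 + 3^2 = 12
N_2 = 3 + 12^2 = 147

147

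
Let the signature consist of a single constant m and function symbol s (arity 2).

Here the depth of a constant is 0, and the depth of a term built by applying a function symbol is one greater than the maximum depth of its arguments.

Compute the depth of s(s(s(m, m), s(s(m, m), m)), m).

depth(s(m, m)) = 1 + max(0, 0) = 1
depth(s(s(m, m), m)) = 1 + max(1, 0) = 2
depth(s(s(m, m), s(s(m, m), m))) = 1 + max(1, 2) = 3
depth(s(s(s(m, m), s(s(m, m), m)), m)) = 1 + max(3, 0) = 4

4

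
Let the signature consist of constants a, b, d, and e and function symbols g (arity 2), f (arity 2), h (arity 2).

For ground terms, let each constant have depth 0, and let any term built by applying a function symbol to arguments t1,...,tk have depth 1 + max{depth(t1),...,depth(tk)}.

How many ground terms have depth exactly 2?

Let N_k = |{terms of depth ≤ k}|. Then N_0 = 4 and N_k = 4 + N_{k-1}^2 + N_{k-1}^2 + N_{k-1}^2 for k ≥ 1 (one summand per function symbol, arity giving the exponent).
N_0 = 4
N_1 = 4 + 4^2 + 4^2 + 4^2 = 52
N_2 = 4 + 52^2 + 52^2 + 52^2 = 8116
Terms of depth exactly 2: N_2 − N_1 = 8116 − 52 = 8064.

8064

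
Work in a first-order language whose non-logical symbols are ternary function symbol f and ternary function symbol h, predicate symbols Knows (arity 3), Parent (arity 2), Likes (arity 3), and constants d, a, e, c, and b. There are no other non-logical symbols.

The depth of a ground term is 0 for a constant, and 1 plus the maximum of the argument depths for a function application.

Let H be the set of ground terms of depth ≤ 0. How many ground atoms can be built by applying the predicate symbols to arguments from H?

275

First count ground terms of depth ≤ 0.
Write N_k for the number of ground terms of depth ≤ k. A term of depth ≤ k is either a constant or a function symbol applied to arguments of depth ≤ k−1, so N_k = 5 + N_{k-1}^3 + N_{k-1}^3.
N_0 = 5
Explicitly: d, a, e, c, b.
So |H| = 5.
For each predicate symbol, the number of ground atoms is |H| raised to its arity; summing:
  Knows: 5^3 = 125;  Parent: 5^2 = 25;  Likes: 5^3 = 125
Total ground atoms: 125 + 25 + 125 = 275.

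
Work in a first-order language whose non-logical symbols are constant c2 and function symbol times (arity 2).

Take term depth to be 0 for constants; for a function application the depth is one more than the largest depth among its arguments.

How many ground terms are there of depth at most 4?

677

Let N_k = |{terms of depth ≤ k}|. Then N_0 = 1 and N_k = 1 + N_{k-1}^2 for k ≥ 1 (one summand per function symbol, arity giving the exponent).
N_0 = 1
N_1 = 1 + 1^2 = 2
N_2 = 1 + 2^2 = 5
N_3 = 1 + 5^2 = 26
N_4 = 1 + 26^2 = 677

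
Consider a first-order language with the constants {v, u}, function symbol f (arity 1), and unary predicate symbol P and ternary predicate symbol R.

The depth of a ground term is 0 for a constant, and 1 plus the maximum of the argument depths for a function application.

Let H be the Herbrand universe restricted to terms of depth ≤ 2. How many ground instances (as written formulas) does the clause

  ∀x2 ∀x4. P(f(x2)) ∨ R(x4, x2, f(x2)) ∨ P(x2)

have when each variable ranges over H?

Ground terms of depth ≤ 2:
  Let N_k = |{terms of depth ≤ k}|. Then N_0 = 2 and N_k = 2 + N_{k-1} for k ≥ 1 (one summand per function symbol, arity giving the exponent).
  N_0 = 2
  N_1 = 2 + 2 = 4
  N_2 = 2 + 4 = 6
  Explicitly: v, u, f(v), f(u), f(f(v)), f(f(u)).
So there are 6 ground terms available for substitution.
The body mentions every one of the 2 quantified variables; since ground terms form a free algebra, no two substitutions collapse to the same formula.
Number of ground instances = 6^2 = 36.

36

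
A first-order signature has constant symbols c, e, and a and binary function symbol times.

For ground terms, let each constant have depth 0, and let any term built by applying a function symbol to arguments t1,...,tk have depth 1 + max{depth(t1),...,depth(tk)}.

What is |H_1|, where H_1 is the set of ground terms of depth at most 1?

Let N_k = |{terms of depth ≤ k}|. Then N_0 = 3 and N_k = 3 + N_{k-1}^2 for k ≥ 1 (one summand per function symbol, arity giving the exponent).
N_0 = 3
N_1 = 3 + 3^2 = 12
Explicitly: c, e, a, times(c, c), times(c, e), times(c, a), times(e, c), times(e, e), times(e, a), times(a, c), times(a, e), times(a, a).

12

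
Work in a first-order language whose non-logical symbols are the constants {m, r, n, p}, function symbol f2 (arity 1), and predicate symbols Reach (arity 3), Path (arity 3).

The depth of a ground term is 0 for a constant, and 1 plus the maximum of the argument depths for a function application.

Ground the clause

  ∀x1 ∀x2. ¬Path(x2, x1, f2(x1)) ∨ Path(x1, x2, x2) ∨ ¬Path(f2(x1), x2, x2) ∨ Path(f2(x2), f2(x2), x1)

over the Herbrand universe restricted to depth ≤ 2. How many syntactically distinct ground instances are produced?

Ground terms of depth ≤ 2:
  Let N_k count ground terms of depth at most k. Each non-constant term of depth ≤ k is some function symbol applied to depth-≤(k−1) arguments, giving N_k = 4 + N_{k-1}.
  N_0 = 4
  N_1 = 4 + 4 = 8
  N_2 = 4 + 8 = 12
  Explicitly: m, r, n, p, f2(m), f2(r), f2(n), f2(p), f2(f2(m)), f2(f2(r)), f2(f2(n)), f2(f2(p)).
So there are 12 ground terms available for substitution.
The body mentions every one of the 2 quantified variables; since ground terms form a free algebra, no two substitutions collapse to the same formula.
Number of ground instances = 12^2 = 144.

144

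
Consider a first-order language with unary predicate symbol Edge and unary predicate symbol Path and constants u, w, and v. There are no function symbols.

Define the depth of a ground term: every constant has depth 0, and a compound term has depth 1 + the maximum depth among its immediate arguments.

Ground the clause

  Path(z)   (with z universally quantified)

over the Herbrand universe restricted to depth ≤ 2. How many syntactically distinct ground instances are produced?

Ground terms of depth ≤ 2:
  With no function symbols every ground term is a constant, so there are exactly 3 ground terms at every depth bound.
  N_0 = 3
  N_1 = 3
  N_2 = 3
  Explicitly: u, w, v.
So there are 3 ground terms available for substitution.
There is 1 variable to instantiate (z),  occurring in at least one literal, so different choices give different ground instances.
Number of ground instances = 3.

3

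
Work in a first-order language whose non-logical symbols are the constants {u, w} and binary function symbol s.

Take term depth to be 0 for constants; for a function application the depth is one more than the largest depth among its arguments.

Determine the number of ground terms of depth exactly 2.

If N_k denotes the number of depth-≤k ground terms, the 2 constants give N_0 = 2, and each function symbol of arity r contributes N_{k-1}^r new terms at level k: N_k = 2 + N_{k-1}^2.
N_0 = 2
N_1 = 2 + 2^2 = 6
N_2 = 2 + 6^2 = 38
Terms of depth exactly 2: N_2 − N_1 = 38 − 6 = 32.

32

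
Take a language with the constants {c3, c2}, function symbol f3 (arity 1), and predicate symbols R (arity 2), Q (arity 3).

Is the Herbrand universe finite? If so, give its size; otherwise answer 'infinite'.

The signature has at least one function symbol (f3, arity 1) and at least one constant (c3).
Iterating f3 gives infinitely many distinct ground terms: c3, f3(c3), f3(f3(c3)), ...
So the Herbrand universe is infinite.

infinite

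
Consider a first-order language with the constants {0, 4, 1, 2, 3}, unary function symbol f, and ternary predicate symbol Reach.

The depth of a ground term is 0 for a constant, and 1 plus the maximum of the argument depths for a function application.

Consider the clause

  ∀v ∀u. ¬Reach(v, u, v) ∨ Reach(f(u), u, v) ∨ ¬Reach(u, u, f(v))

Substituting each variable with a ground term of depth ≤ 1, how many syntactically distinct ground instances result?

Ground terms of depth ≤ 1:
  If N_k denotes the number of depth-≤k ground terms, the 5 constants give N_0 = 5, and each function symbol of arity r contributes N_{k-1}^r new terms at level k: N_k = 5 + N_{k-1}.
  N_0 = 5
  N_1 = 5 + 5 = 10
  Explicitly: 0, 4, 1, 2, 3, f(0), f(4), f(1), f(2), f(3).
So there are 10 ground terms available for substitution.
Each of v, u ranges independently over the available ground terms, and distinct assignments produce distinct instances.
Number of ground instances = 10^2 = 100.

100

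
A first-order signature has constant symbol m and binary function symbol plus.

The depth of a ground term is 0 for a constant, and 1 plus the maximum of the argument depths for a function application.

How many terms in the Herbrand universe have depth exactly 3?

Let N_k = |{terms of depth ≤ k}|. Then N_0 = 1 and N_k = 1 + N_{k-1}^2 for k ≥ 1 (one summand per function symbol, arity giving the exponent).
N_0 = 1
N_1 = 1 + 1^2 = 2
N_2 = 1 + 2^2 = 5
N_3 = 1 + 5^2 = 26
Terms of depth exactly 3: N_3 − N_2 = 26 − 5 = 21.

21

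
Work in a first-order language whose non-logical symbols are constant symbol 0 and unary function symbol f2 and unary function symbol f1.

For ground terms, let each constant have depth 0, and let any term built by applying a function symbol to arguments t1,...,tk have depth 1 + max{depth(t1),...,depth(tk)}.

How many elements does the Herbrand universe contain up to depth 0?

Write N_k for the number of ground terms of depth ≤ k. A term of depth ≤ k is either a constant or a function symbol applied to arguments of depth ≤ k−1, so N_k = 1 + N_{k-1} + N_{k-1}.
N_0 = 1
Explicitly: 0.

1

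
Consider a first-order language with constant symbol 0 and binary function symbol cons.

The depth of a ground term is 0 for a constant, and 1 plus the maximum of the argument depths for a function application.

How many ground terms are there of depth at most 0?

1

If N_k denotes the number of depth-≤k ground terms, the 1 constant gives N_0 = 1, and each function symbol of arity r contributes N_{k-1}^r new terms at level k: N_k = 1 + N_{k-1}^2.
N_0 = 1
Explicitly: 0.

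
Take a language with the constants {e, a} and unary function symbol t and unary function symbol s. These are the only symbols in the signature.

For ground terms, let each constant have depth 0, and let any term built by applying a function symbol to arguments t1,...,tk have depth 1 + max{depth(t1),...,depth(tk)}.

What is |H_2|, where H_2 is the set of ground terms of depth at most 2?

14

Let N_k count ground terms of depth at most k. Each non-constant term of depth ≤ k is some function symbol applied to depth-≤(k−1) arguments, giving N_k = 2 + N_{k-1} + N_{k-1}.
N_0 = 2
N_1 = 2 + 2 + 2 = 6
N_2 = 2 + 6 + 6 = 14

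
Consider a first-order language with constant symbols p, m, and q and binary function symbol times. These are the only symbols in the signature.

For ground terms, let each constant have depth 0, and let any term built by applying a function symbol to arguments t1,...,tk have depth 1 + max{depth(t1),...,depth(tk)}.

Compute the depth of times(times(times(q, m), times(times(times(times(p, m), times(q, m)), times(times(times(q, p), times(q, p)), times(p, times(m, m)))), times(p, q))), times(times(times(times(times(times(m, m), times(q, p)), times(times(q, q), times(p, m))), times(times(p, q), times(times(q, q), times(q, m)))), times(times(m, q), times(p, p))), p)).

7

depth(times(q, m)) = 1 + max(0, 0) = 1
depth(times(p, m)) = 1 + max(0, 0) = 1
depth(times(times(p, m), times(q, m))) = 1 + max(1, 1) = 2
depth(times(q, p)) = 1 + max(0, 0) = 1
depth(times(times(q, p), times(q, p))) = 1 + max(1, 1) = 2
depth(times(m, m)) = 1 + max(0, 0) = 1
depth(times(p, times(m, m))) = 1 + max(0, 1) = 2
depth(times(times(times(q, p), times(q, p)), times(p, times(m, m)))) = 1 + max(2, 2) = 3
depth(times(times(times(p, m), times(q, m)), times(times(times(q, p), times(q, p)), times(p, times(m, m))))) = 1 + max(2, 3) = 4
depth(times(p, q)) = 1 + max(0, 0) = 1
depth(times(times(times(times(p, m), times(q, m)), times(times(times(q, p), times(q, p)), times(p, times(m, m)))), times(p, q))) = 1 + max(4, 1) = 5
depth(times(times(q, m), times(times(times(times(p, m), times(q, m)), times(times(times(q, p), times(q, p)), times(p, times(m, m)))), times(p, q)))) = 1 + max(1, 5) = 6
depth(times(times(m, m), times(q, p))) = 1 + max(1, 1) = 2
depth(times(q, q)) = 1 + max(0, 0) = 1
depth(times(times(q, q), times(p, m))) = 1 + max(1, 1) = 2
depth(times(times(times(m, m), times(q, p)), times(times(q, q), times(p, m)))) = 1 + max(2, 2) = 3
depth(times(times(q, q), times(q, m))) = 1 + max(1, 1) = 2
depth(times(times(p, q), times(times(q, q), times(q, m)))) = 1 + max(1, 2) = 3
depth(times(times(times(times(m, m), times(q, p)), times(times(q, q), times(p, m))), times(times(p, q), times(times(q, q), times(q, m))))) = 1 + max(3, 3) = 4
depth(times(m, q)) = 1 + max(0, 0) = 1
depth(times(p, p)) = 1 + max(0, 0) = 1
depth(times(times(m, q), times(p, p))) = 1 + max(1, 1) = 2
depth(times(times(times(times(times(m, m), times(q, p)), times(times(q, q), times(p, m))), times(times(p, q), times(times(q, q), times(q, m)))), times(times(m, q), times(p, p)))) = 1 + max(4, 2) = 5
depth(times(times(times(times(times(times(m, m), times(q, p)), times(times(q, q), times(p, m))), times(times(p, q), times(times(q, q), times(q, m)))), times(times(m, q), times(p, p))), p)) = 1 + max(5, 0) = 6
depth(times(times(times(q, m), times(times(times(times(p, m), times(q, m)), times(times(times(q, p), times(q, p)), times(p, times(m, m)))), times(p, q))), times(times(times(times(times(times(m, m), times(q, p)), times(times(q, q), times(p, m))), times(times(p, q), times(times(q, q), times(q, m)))), times(times(m, q), times(p, p))), p))) = 1 + max(6, 6) = 7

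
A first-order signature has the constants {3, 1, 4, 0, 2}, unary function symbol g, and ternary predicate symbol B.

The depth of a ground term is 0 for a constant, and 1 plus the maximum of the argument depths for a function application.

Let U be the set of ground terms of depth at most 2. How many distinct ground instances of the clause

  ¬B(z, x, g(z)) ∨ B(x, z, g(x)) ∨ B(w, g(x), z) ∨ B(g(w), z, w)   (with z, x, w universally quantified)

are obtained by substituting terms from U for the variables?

3375

Ground terms of depth ≤ 2:
  Write N_k for the number of ground terms of depth ≤ k. A term of depth ≤ k is either a constant or a function symbol applied to arguments of depth ≤ k−1, so N_k = 5 + N_{k-1}.
  N_0 = 5
  N_1 = 5 + 5 = 10
  N_2 = 5 + 10 = 15
So there are 15 ground terms available for substitution.
There are 3 variables to instantiate (z, x, w), each occurring in at least one literal, so different choices give different ground instances.
Number of ground instances = 15^3 = 3375.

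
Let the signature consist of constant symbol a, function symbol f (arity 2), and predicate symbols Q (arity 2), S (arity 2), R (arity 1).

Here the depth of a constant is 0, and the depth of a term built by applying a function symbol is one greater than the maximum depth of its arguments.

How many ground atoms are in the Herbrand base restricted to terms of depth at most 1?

10

First count ground terms of depth ≤ 1.
If N_k denotes the number of depth-≤k ground terms, the 1 constant gives N_0 = 1, and each function symbol of arity r contributes N_{k-1}^r new terms at level k: N_k = 1 + N_{k-1}^2.
N_0 = 1
N_1 = 1 + 1^2 = 2
So |H| = 2.
Ground atoms are formed by filling each argument slot of a predicate with a term from H, so an r-ary predicate gives |H|^r atoms:
  Q: 2^2 = 4;  S: 2^2 = 4;  R: 2
Total ground atoms: 4 + 4 + 2 = 10.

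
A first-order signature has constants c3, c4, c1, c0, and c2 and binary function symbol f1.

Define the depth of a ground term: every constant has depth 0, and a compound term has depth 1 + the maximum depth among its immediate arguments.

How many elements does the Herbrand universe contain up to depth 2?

Let N_k = |{terms of depth ≤ k}|. Then N_0 = 5 and N_k = 5 + N_{k-1}^2 for k ≥ 1 (one summand per function symbol, arity giving the exponent).
N_0 = 5
N_1 = 5 + 5^2 = 30
N_2 = 5 + 30^2 = 905

905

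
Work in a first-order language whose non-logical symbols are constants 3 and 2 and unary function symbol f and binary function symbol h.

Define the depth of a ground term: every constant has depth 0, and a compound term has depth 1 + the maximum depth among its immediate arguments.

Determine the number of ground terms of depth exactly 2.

Let N_k = |{terms of depth ≤ k}|. Then N_0 = 2 and N_k = 2 + N_{k-1} + N_{k-1}^2 for k ≥ 1 (one summand per function symbol, arity giving the exponent).
N_0 = 2
N_1 = 2 + 2 + 2^2 = 8
N_2 = 2 + 8 + 8^2 = 74
Terms of depth exactly 2: N_2 − N_1 = 74 − 8 = 66.

66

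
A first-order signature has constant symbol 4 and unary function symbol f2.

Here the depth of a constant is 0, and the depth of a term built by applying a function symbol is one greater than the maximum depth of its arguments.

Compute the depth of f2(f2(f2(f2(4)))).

depth(f2(4)) = 1 + depth(4) = 1 + 0 = 1
depth(f2(f2(4))) = 1 + depth(f2(4)) = 1 + 1 = 2
depth(f2(f2(f2(4)))) = 1 + depth(f2(f2(4))) = 1 + 2 = 3
depth(f2(f2(f2(f2(4))))) = 1 + depth(f2(f2(f2(4)))) = 1 + 3 = 4

4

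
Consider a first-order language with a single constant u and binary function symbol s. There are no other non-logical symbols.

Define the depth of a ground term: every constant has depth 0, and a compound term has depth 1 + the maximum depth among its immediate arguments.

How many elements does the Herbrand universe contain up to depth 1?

Write N_k for the number of ground terms of depth ≤ k. A term of depth ≤ k is either a constant or a function symbol applied to arguments of depth ≤ k−1, so N_k = 1 + N_{k-1}^2.
N_0 = 1
N_1 = 1 + 1^2 = 2
Explicitly: u, s(u, u).

2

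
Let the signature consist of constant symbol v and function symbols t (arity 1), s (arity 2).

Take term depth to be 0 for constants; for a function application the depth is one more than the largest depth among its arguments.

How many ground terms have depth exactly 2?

10

Let N_k count ground terms of depth at most k. Each non-constant term of depth ≤ k is some function symbol applied to depth-≤(k−1) arguments, giving N_k = 1 + N_{k-1} + N_{k-1}^2.
N_0 = 1
N_1 = 1 + 1 + 1^2 = 3
N_2 = 1 + 3 + 3^2 = 13
Terms of depth exactly 2: N_2 − N_1 = 13 − 3 = 10.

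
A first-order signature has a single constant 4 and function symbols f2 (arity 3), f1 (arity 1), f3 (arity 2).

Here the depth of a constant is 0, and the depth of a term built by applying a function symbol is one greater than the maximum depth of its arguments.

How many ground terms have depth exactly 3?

621351

Let N_k = |{terms of depth ≤ k}|. Then N_0 = 1 and N_k = 1 + N_{k-1}^3 + N_{k-1} + N_{k-1}^2 for k ≥ 1 (one summand per function symbol, arity giving the exponent).
N_0 = 1
N_1 = 1 + 1^3 + 1 + 1^2 = 4
N_2 = 1 + 4^3 + 4 + 4^2 = 85
N_3 = 1 + 85^3 + 85 + 85^2 = 621436
Terms of depth exactly 3: N_3 − N_2 = 621436 − 85 = 621351.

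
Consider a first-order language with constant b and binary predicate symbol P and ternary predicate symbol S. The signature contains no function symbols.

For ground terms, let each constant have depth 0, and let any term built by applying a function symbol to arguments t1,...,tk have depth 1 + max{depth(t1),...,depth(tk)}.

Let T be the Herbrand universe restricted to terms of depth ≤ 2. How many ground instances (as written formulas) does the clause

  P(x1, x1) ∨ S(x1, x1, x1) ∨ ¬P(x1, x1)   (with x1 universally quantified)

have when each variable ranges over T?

1

Ground terms of depth ≤ 2:
  With no function symbols every ground term is a constant, so there is exactly 1 ground term at every depth bound.
  N_0 = 1
  N_1 = 1
  N_2 = 1
So there is exactly 1 ground term available for substitution.
The variable x1 ranges independently over the available ground terms, and distinct assignments produce distinct instances.
Number of ground instances = 1.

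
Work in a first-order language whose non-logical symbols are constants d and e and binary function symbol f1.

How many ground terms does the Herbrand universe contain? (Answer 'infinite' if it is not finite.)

The signature has at least one function symbol (f1, arity 2) and at least one constant (d).
Iterating f1 gives infinitely many distinct ground terms: d, f1(d, d), f1(f1(d, d), f1(d, d)), ...
So the Herbrand universe is infinite.

infinite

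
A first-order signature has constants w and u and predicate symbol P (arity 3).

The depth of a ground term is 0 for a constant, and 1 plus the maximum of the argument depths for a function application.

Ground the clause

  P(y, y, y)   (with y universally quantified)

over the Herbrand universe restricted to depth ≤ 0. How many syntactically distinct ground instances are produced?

Ground terms of depth ≤ 0:
  With no function symbols every ground term is a constant, so there are exactly 2 ground terms at every depth bound.
  N_0 = 2
So there are 2 ground terms available for substitution.
There is 1 variable to instantiate (y),  occurring in at least one literal, so different choices give different ground instances.
Number of ground instances = 2.

2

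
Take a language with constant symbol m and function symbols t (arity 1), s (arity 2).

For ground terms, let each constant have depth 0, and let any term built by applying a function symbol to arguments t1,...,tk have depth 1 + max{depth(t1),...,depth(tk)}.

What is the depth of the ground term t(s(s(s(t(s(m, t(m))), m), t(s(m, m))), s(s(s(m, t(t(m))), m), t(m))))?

depth(t(m)) = 1 + depth(m) = 1 + 0 = 1
depth(s(m, t(m))) = 1 + max(0, 1) = 2
depth(t(s(m, t(m)))) = 1 + depth(s(m, t(m))) = 1 + 2 = 3
depth(s(t(s(m, t(m))), m)) = 1 + max(3, 0) = 4
depth(s(m, m)) = 1 + max(0, 0) = 1
depth(t(s(m, m))) = 1 + depth(s(m, m)) = 1 + 1 = 2
depth(s(s(t(s(m, t(m))), m), t(s(m, m)))) = 1 + max(4, 2) = 5
depth(t(t(m))) = 1 + depth(t(m)) = 1 + 1 = 2
depth(s(m, t(t(m)))) = 1 + max(0, 2) = 3
depth(s(s(m, t(t(m))), m)) = 1 + max(3, 0) = 4
depth(s(s(s(m, t(t(m))), m), t(m))) = 1 + max(4, 1) = 5
depth(s(s(s(t(s(m, t(m))), m), t(s(m, m))), s(s(s(m, t(t(m))), m), t(m)))) = 1 + max(5, 5) = 6
depth(t(s(s(s(t(s(m, t(m))), m), t(s(m, m))), s(s(s(m, t(t(m))), m), t(m))))) = 1 + depth(s(s(s(t(s(m, t(m))), m), t(s(m, m))), s(s(s(m, t(t(m))), m), t(m)))) = 1 + 6 = 7

7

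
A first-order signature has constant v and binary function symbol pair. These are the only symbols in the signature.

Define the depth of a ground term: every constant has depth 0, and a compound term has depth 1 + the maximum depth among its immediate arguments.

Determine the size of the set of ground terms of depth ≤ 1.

2

Write N_k for the number of ground terms of depth ≤ k. A term of depth ≤ k is either a constant or a function symbol applied to arguments of depth ≤ k−1, so N_k = 1 + N_{k-1}^2.
N_0 = 1
N_1 = 1 + 1^2 = 2
Explicitly: v, pair(v, v).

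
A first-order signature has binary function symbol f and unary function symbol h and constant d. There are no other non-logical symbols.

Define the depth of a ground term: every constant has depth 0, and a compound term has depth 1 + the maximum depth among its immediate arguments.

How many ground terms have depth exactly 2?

Let N_k count ground terms of depth at most k. Each non-constant term of depth ≤ k is some function symbol applied to depth-≤(k−1) arguments, giving N_k = 1 + N_{k-1}^2 + N_{k-1}.
N_0 = 1
N_1 = 1 + 1^2 + 1 = 3
N_2 = 1 + 3^2 + 3 = 13
Terms of depth exactly 2: N_2 − N_1 = 13 − 3 = 10.

10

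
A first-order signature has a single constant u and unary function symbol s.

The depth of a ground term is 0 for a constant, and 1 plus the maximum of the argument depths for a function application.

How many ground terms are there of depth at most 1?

2

Let N_k count ground terms of depth at most k. Each non-constant term of depth ≤ k is some function symbol applied to depth-≤(k−1) arguments, giving N_k = 1 + N_{k-1}.
N_0 = 1
N_1 = 1 + 1 = 2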